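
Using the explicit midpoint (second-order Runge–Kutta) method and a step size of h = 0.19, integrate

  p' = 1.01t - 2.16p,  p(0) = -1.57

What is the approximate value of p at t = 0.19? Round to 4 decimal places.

Midpoint: k1 = f(t_n, p_n); k2 = f(t_n + h/2, p_n + (h/2)·k1); p_{n+1} = p_n + h·k2.
t=0.000000, p=-1.570000:
  k1 = f(0.000000, -1.570000) = 3.391200
  k2 = f(0.095000, -1.247836) = 2.791276
  p ← -1.570000 + 0.19·2.791276 = -1.039658
p(0.19) ≈ -1.0397

-1.0397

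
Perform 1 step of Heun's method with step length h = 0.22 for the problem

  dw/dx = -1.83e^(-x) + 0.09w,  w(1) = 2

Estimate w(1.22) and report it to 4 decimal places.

Heun: k1 = f(x_n, w_n); k2 = f(x_n + h, w_n + h·k1); w_{n+1} = w_n + (h/2)·(k1 + k2).
x=1.000000, w=2.000000:
  k1 = f(1.000000, 2.000000) = -0.493219
  k2 = f(1.220000, 1.891492) = -0.370037
  w ← 2.000000 + (0.22/2)·(-0.493219 + (-0.370037)) = 1.905042
w(1.22) ≈ 1.9050

1.9050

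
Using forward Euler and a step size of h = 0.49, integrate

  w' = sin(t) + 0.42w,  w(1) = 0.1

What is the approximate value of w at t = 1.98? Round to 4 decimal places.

1.1310

Euler: w_{n+1} = w_n + h·f(t_n, w_n).
t=1.000000, w=0.100000: f=0.883471 → w ← 0.100000 + 0.49·0.883471 = 0.532901
t=1.490000, w=0.532901: f=1.220556 → w ← 0.532901 + 0.49·1.220556 = 1.130973
w(1.98) ≈ 1.1310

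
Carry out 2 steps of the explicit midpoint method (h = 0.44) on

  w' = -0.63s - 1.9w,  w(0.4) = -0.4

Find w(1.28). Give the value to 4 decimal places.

-0.3664

Midpoint: k1 = f(s_n, w_n); k2 = f(s_n + h/2, w_n + (h/2)·k1); w_{n+1} = w_n + h·k2.
s=0.400000, w=-0.400000:
  k1 = f(0.400000, -0.400000) = 0.508000
  k2 = f(0.620000, -0.288240) = 0.157056
  w ← -0.400000 + 0.44·0.157056 = -0.330895
s=0.840000, w=-0.330895:
  k1 = f(0.840000, -0.330895) = 0.099501
  k2 = f(1.060000, -0.309005) = -0.080690
  w ← -0.330895 + 0.44·(-0.080690) = -0.366399
w(1.28) ≈ -0.3664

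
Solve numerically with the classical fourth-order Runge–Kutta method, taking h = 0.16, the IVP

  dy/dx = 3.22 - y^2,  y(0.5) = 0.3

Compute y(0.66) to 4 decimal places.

RK4: k1 = f(x_n, y_n); k2 = f(x_n + h/2, y_n + (h/2)·k1); k3 = f(x_n + h/2, y_n + (h/2)·k2); k4 = f(x_n + h, y_n + h·k3); y_{n+1} = y_n + (h/6)·(k1 + 2k2 + 2k3 + k4).
x=0.500000, y=0.300000:
  k1 = f(0.500000, 0.300000) = 3.130000
  k2 = f(0.580000, 0.550400) = 2.917060
  k3 = f(0.580000, 0.533365) = 2.935522
  k4 = f(0.660000, 0.769684) = 2.627587
  y ← 0.300000 + (0.16/6)·(k1 + 2k2 + 2k3 + k4) = 0.765673
y(0.66) ≈ 0.7657

0.7657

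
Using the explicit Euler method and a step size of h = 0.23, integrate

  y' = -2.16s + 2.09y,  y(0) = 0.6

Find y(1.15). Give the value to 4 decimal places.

2.4340

Euler: y_{n+1} = y_n + h·f(s_n, y_n).
s=0.000000, y=0.600000: f=1.254000 → y ← 0.600000 + 0.23·1.254000 = 0.888420
s=0.230000, y=0.888420: f=1.359998 → y ← 0.888420 + 0.23·1.359998 = 1.201219
s=0.460000, y=1.201219: f=1.516949 → y ← 1.201219 + 0.23·1.516949 = 1.550118
s=0.690000, y=1.550118: f=1.749346 → y ← 1.550118 + 0.23·1.749346 = 1.952467
s=0.920000, y=1.952467: f=2.093457 → y ← 1.952467 + 0.23·2.093457 = 2.433962
y(1.15) ≈ 2.4340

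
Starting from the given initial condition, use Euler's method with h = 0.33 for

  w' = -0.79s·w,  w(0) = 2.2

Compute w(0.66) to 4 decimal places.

2.0107

Euler: w_{n+1} = w_n + h·f(s_n, w_n).
s=0.000000, w=2.200000: f=0.000000 → w ← 2.200000 + 0.33·0.000000 = 2.200000
s=0.330000, w=2.200000: f=-0.573540 → w ← 2.200000 + 0.33·(-0.573540) = 2.010732
w(0.66) ≈ 2.0107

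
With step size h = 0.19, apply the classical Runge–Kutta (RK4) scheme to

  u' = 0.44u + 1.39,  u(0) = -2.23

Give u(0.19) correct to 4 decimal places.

-2.1490

RK4: k1 = f(x_n, u_n); k2 = f(x_n + h/2, u_n + (h/2)·k1); k3 = f(x_n + h/2, u_n + (h/2)·k2); k4 = f(x_n + h, u_n + h·k3); u_{n+1} = u_n + (h/6)·(k1 + 2k2 + 2k3 + k4).
x=0.000000, u=-2.230000:
  k1 = f(0.000000, -2.230000) = 0.408800
  k2 = f(0.095000, -2.191164) = 0.425888
  k3 = f(0.095000, -2.189541) = 0.426602
  k4 = f(0.190000, -2.148946) = 0.444464
  u ← -2.230000 + (0.19/6)·(k1 + 2k2 + 2k3 + k4) = -2.148989
u(0.19) ≈ -2.1490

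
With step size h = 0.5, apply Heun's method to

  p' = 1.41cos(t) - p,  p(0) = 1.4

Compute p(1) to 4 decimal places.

Heun: k1 = f(t_n, p_n); k2 = f(t_n + h, p_n + h·k1); p_{n+1} = p_n + (h/2)·(k1 + k2).
t=0.000000, p=1.400000:
  k1 = f(0.000000, 1.400000) = 0.010000
  k2 = f(0.500000, 1.405000) = -0.167609
  p ← 1.400000 + (0.5/2)·(0.010000 + (-0.167609)) = 1.360598
t=0.500000, p=1.360598:
  k1 = f(0.500000, 1.360598) = -0.123206
  k2 = f(1.000000, 1.298995) = -0.537168
  p ← 1.360598 + (0.5/2)·(-0.123206 + (-0.537168)) = 1.195504
p(1) ≈ 1.1955

1.1955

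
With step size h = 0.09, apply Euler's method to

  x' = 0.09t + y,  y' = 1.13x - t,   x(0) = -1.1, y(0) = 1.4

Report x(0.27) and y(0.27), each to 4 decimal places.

-0.7496, 1.0776

Euler on (x,y): x_{n+1} = x_n + h·x', y_{n+1} = y_n + h·y'.
0.000000: (-1.100000, 1.400000); f=(1.400000, -1.243000) → (-0.974000, 1.288130)
0.090000: (-0.974000, 1.288130); f=(1.296230, -1.190620) → (-0.857339, 1.180974)
0.180000: (-0.857339, 1.180974); f=(1.197174, -1.148793) → (-0.749594, 1.077583)
(x(0.27), y(0.27)) ≈ (-0.7496, 1.0776)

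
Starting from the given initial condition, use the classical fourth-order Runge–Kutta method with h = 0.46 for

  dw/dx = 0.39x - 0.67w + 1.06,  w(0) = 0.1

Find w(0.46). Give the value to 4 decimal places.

0.5304

RK4: k1 = f(x_n, w_n); k2 = f(x_n + h/2, w_n + (h/2)·k1); k3 = f(x_n + h/2, w_n + (h/2)·k2); k4 = f(x_n + h, w_n + h·k3); w_{n+1} = w_n + (h/6)·(k1 + 2k2 + 2k3 + k4).
x=0.000000, w=0.100000:
  k1 = f(0.000000, 0.100000) = 0.993000
  k2 = f(0.230000, 0.328390) = 0.929679
  k3 = f(0.230000, 0.313826) = 0.939437
  k4 = f(0.460000, 0.532141) = 0.882866
  w ← 0.100000 + (0.46/6)·(k1 + 2k2 + 2k3 + k4) = 0.530414
w(0.46) ≈ 0.5304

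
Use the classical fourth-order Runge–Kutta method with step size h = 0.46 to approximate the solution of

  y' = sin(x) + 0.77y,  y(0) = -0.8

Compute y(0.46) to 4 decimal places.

RK4: k1 = f(x_n, y_n); k2 = f(x_n + h/2, y_n + (h/2)·k1); k3 = f(x_n + h/2, y_n + (h/2)·k2); k4 = f(x_n + h, y_n + h·k3); y_{n+1} = y_n + (h/6)·(k1 + 2k2 + 2k3 + k4).
x=0.000000, y=-0.800000:
  k1 = f(0.000000, -0.800000) = -0.616000
  k2 = f(0.230000, -0.941680) = -0.497116
  k3 = f(0.230000, -0.914337) = -0.476062
  k4 = f(0.460000, -1.018988) = -0.340673
  y ← -0.800000 + (0.46/6)·(k1 + 2k2 + 2k3 + k4) = -1.022566
y(0.46) ≈ -1.0226

-1.0226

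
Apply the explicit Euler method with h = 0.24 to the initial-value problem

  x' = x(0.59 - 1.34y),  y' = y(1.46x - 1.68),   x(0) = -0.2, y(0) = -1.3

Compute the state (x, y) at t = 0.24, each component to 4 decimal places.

-0.3119, -0.6847

Euler on (x,y): x_{n+1} = x_n + h·x', y_{n+1} = y_n + h·y'.
0.000000: (-0.200000, -1.300000); f=(-0.466400, 2.563600) → (-0.311936, -0.684736)
(x(0.24), y(0.24)) ≈ (-0.3119, -0.6847)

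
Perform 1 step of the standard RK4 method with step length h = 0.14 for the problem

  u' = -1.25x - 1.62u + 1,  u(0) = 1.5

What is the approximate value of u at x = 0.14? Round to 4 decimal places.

1.3095

RK4: k1 = f(x_n, u_n); k2 = f(x_n + h/2, u_n + (h/2)·k1); k3 = f(x_n + h/2, u_n + (h/2)·k2); k4 = f(x_n + h, u_n + h·k3); u_{n+1} = u_n + (h/6)·(k1 + 2k2 + 2k3 + k4).
x=0.000000, u=1.500000:
  k1 = f(0.000000, 1.500000) = -1.430000
  k2 = f(0.070000, 1.399900) = -1.355338
  k3 = f(0.070000, 1.405126) = -1.363805
  k4 = f(0.140000, 1.309067) = -1.295689
  u ← 1.500000 + (0.14/6)·(k1 + 2k2 + 2k3 + k4) = 1.309507
u(0.14) ≈ 1.3095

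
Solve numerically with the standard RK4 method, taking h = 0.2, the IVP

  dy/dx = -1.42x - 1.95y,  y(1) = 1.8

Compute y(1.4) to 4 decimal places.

RK4: k1 = f(x_n, y_n); k2 = f(x_n + h/2, y_n + (h/2)·k1); k3 = f(x_n + h/2, y_n + (h/2)·k2); k4 = f(x_n + h, y_n + h·k3); y_{n+1} = y_n + (h/6)·(k1 + 2k2 + 2k3 + k4).
x=1.000000, y=1.800000:
  k1 = f(1.000000, 1.800000) = -4.930000
  k2 = f(1.100000, 1.307000) = -4.110650
  k3 = f(1.100000, 1.388935) = -4.270423
  k4 = f(1.200000, 0.945915) = -3.548535
  y ← 1.800000 + (0.2/6)·(k1 + 2k2 + 2k3 + k4) = 0.958644
x=1.200000, y=0.958644:
  k1 = f(1.200000, 0.958644) = -3.573356
  k2 = f(1.300000, 0.601308) = -3.018551
  k3 = f(1.300000, 0.656789) = -3.126738
  k4 = f(1.400000, 0.333296) = -2.637928
  y ← 0.958644 + (0.2/6)·(k1 + 2k2 + 2k3 + k4) = 0.341915
y(1.4) ≈ 0.3419

0.3419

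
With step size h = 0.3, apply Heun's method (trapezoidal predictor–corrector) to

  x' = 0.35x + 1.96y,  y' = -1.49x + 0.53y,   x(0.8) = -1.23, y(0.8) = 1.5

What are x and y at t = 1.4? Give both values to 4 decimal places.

1.2513, 2.3747

Heun on (x,y): k1 = f(t_n, state_n); k2 = f(t_n + h, state_n + h·k1); state_{n+1} = state_n + (h/2)·(k1 + k2).
0.800000: (-1.230000, 1.500000)
  k1 = (2.509500, 2.627700)
  predictor → (-0.477150, 2.288310)
  k2 = (4.318085, 1.923758)
  → (-0.205862, 2.182719)
1.100000: (-0.205862, 2.182719)
  k1 = (4.206077, 1.463576)
  predictor → (1.055961, 2.621791)
  k2 = (5.508297, -0.183832)
  → (1.251294, 2.374680)
(x(1.4), y(1.4)) ≈ (1.2513, 2.3747)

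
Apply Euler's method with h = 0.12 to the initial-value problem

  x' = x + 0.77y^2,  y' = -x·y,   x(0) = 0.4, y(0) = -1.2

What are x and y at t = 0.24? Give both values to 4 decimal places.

Euler on (x,y): x_{n+1} = x_n + h·x', y_{n+1} = y_n + h·y'.
0.000000: (0.400000, -1.200000); f=(1.508800, 0.480000) → (0.581056, -1.142400)
0.120000: (0.581056, -1.142400); f=(1.585966, 0.663798) → (0.771372, -1.062744)
(x(0.24), y(0.24)) ≈ (0.7714, -1.0627)

0.7714, -1.0627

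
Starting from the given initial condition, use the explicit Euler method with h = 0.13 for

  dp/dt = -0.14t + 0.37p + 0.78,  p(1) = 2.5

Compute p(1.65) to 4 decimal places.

3.5951

Euler: p_{n+1} = p_n + h·f(t_n, p_n).
t=1.000000, p=2.500000: f=1.565000 → p ← 2.500000 + 0.13·1.565000 = 2.703450
t=1.130000, p=2.703450: f=1.622076 → p ← 2.703450 + 0.13·1.622076 = 2.914320
t=1.260000, p=2.914320: f=1.681898 → p ← 2.914320 + 0.13·1.681898 = 3.132967
t=1.390000, p=3.132967: f=1.744598 → p ← 3.132967 + 0.13·1.744598 = 3.359764
t=1.520000, p=3.359764: f=1.810313 → p ← 3.359764 + 0.13·1.810313 = 3.595105
p(1.65) ≈ 3.5951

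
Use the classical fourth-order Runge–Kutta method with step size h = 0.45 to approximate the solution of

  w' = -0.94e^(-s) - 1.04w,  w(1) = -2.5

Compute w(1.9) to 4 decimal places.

RK4: k1 = f(s_n, w_n); k2 = f(s_n + h/2, w_n + (h/2)·k1); k3 = f(s_n + h/2, w_n + (h/2)·k2); k4 = f(s_n + h, w_n + h·k3); w_{n+1} = w_n + (h/6)·(k1 + 2k2 + 2k3 + k4).
s=1.000000, w=-2.500000:
  k1 = f(1.000000, -2.500000) = 2.254193
  k2 = f(1.225000, -1.992807) = 1.796387
  k3 = f(1.225000, -2.095813) = 1.903513
  k4 = f(1.450000, -1.643419) = 1.488660
  w ← -2.500000 + (0.45/6)·(k1 + 2k2 + 2k3 + k4) = -1.664301
s=1.450000, w=-1.664301:
  k1 = f(1.450000, -1.664301) = 1.510377
  k2 = f(1.675000, -1.324466) = 1.201375
  k3 = f(1.675000, -1.393992) = 1.273682
  k4 = f(1.900000, -1.091144) = 0.994196
  w ← -1.664301 + (0.45/6)·(k1 + 2k2 + 2k3 + k4) = -1.105200
w(1.9) ≈ -1.1052

-1.1052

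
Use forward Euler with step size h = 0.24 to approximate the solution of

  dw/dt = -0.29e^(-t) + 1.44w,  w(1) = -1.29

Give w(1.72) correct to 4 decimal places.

Euler: w_{n+1} = w_n + h·f(t_n, w_n).
t=1.000000, w=-1.290000: f=-1.964285 → w ← -1.290000 + 0.24·(-1.964285) = -1.761428
t=1.240000, w=-1.761428: f=-2.620378 → w ← -1.761428 + 0.24·(-2.620378) = -2.390319
t=1.480000, w=-2.390319: f=-3.508075 → w ← -2.390319 + 0.24·(-3.508075) = -3.232257
w(1.72) ≈ -3.2323

-3.2323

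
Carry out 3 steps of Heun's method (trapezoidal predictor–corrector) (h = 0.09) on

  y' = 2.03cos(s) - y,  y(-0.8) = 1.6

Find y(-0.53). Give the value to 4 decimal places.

1.6002

Heun: k1 = f(s_n, y_n); k2 = f(s_n + h, y_n + h·k1); y_{n+1} = y_n + (h/2)·(k1 + k2).
s=-0.800000, y=1.600000:
  k1 = f(-0.800000, 1.600000) = -0.185685
  k2 = f(-0.710000, 1.583288) = -0.043814
  y ← 1.600000 + (0.09/2)·(-0.185685 + (-0.043814)) = 1.589673
s=-0.710000, y=1.589673:
  k1 = f(-0.710000, 1.589673) = -0.050198
  k2 = f(-0.620000, 1.585155) = 0.067019
  y ← 1.589673 + (0.09/2)·(-0.050198 + 0.067019) = 1.590429
s=-0.620000, y=1.590429:
  k1 = f(-0.620000, 1.590429) = 0.061744
  k2 = f(-0.530000, 1.595986) = 0.155512
  y ← 1.590429 + (0.09/2)·(0.061744 + 0.155512) = 1.600206
y(-0.53) ≈ 1.6002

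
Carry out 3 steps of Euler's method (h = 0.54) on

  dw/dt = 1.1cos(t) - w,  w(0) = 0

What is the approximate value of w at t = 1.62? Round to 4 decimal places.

Euler: w_{n+1} = w_n + h·f(t_n, w_n).
t=0.000000, w=0.000000: f=1.100000 → w ← 0.000000 + 0.54·1.100000 = 0.594000
t=0.540000, w=0.594000: f=0.349480 → w ← 0.594000 + 0.54·0.349480 = 0.782719
t=1.080000, w=0.782719: f=-0.264258 → w ← 0.782719 + 0.54·(-0.264258) = 0.640020
w(1.62) ≈ 0.6400

0.6400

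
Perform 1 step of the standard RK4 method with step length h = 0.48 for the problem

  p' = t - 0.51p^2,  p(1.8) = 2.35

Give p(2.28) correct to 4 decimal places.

RK4: k1 = f(t_n, p_n); k2 = f(t_n + h/2, p_n + (h/2)·k1); k3 = f(t_n + h/2, p_n + (h/2)·k2); k4 = f(t_n + h, p_n + h·k3); p_{n+1} = p_n + (h/6)·(k1 + 2k2 + 2k3 + k4).
t=1.800000, p=2.350000:
  k1 = f(1.800000, 2.350000) = -1.016475
  k2 = f(2.040000, 2.106046) = -0.222069
  k3 = f(2.040000, 2.296703) = -0.650172
  k4 = f(2.280000, 2.037918) = 0.161915
  p ← 2.350000 + (0.48/6)·(k1 + 2k2 + 2k3 + k4) = 2.142077
p(2.28) ≈ 2.1421

2.1421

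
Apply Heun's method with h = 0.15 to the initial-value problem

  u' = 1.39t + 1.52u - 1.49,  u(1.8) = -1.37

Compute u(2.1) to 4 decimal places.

Heun: k1 = f(t_n, u_n); k2 = f(t_n + h, u_n + h·k1); u_{n+1} = u_n + (h/2)·(k1 + k2).
t=1.800000, u=-1.370000:
  k1 = f(1.800000, -1.370000) = -1.070400
  k2 = f(1.950000, -1.530560) = -1.105951
  u ← -1.370000 + (0.15/2)·(-1.070400 + (-1.105951)) = -1.533226
t=1.950000, u=-1.533226:
  k1 = f(1.950000, -1.533226) = -1.110004
  k2 = f(2.100000, -1.699727) = -1.154585
  u ← -1.533226 + (0.15/2)·(-1.110004 + (-1.154585)) = -1.703071
u(2.1) ≈ -1.7031

-1.7031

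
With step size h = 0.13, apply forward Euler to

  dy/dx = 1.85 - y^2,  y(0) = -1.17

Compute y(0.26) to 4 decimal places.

Euler: y_{n+1} = y_n + h·f(x_n, y_n).
x=0.000000, y=-1.170000: f=0.481100 → y ← -1.170000 + 0.13·0.481100 = -1.107457
x=0.130000, y=-1.107457: f=0.623539 → y ← -1.107457 + 0.13·0.623539 = -1.026397
y(0.26) ≈ -1.0264

-1.0264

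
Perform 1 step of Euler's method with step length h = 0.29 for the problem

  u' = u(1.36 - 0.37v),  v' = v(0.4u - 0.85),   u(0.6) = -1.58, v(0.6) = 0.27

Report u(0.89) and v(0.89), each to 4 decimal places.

Euler on (u,v): u_{n+1} = u_n + h·u', v_{n+1} = v_n + h·v'.
0.600000: (-1.580000, 0.270000); f=(-1.990958, -0.400140) → (-2.157378, 0.153959)
(u(0.89), v(0.89)) ≈ (-2.1574, 0.1540)

-2.1574, 0.1540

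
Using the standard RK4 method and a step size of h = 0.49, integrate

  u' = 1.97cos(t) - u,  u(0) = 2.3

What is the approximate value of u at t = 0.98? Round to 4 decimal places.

RK4: k1 = f(t_n, u_n); k2 = f(t_n + h/2, u_n + (h/2)·k1); k3 = f(t_n + h/2, u_n + (h/2)·k2); k4 = f(t_n + h, u_n + h·k3); u_{n+1} = u_n + (h/6)·(k1 + 2k2 + 2k3 + k4).
t=0.000000, u=2.300000:
  k1 = f(0.000000, 2.300000) = -0.330000
  k2 = f(0.245000, 2.219150) = -0.307979
  k3 = f(0.245000, 2.224545) = -0.313374
  k4 = f(0.490000, 2.146446) = -0.408251
  u ← 2.300000 + (0.49/6)·(k1 + 2k2 + 2k3 + k4) = 2.138222
t=0.490000, u=2.138222:
  k1 = f(0.490000, 2.138222) = -0.400026
  k2 = f(0.735000, 2.040215) = -0.578809
  k3 = f(0.735000, 1.996414) = -0.535007
  k4 = f(0.980000, 1.876068) = -0.778734
  u ← 2.138222 + (0.49/6)·(k1 + 2k2 + 2k3 + k4) = 1.860033
u(0.98) ≈ 1.8600

1.8600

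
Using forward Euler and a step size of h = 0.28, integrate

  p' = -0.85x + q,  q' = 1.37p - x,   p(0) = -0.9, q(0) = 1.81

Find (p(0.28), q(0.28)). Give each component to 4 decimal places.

Euler on (p,q): p_{n+1} = p_n + h·p', q_{n+1} = q_n + h·q'.
0.000000: (-0.900000, 1.810000); f=(1.810000, -1.233000) → (-0.393200, 1.464760)
(p(0.28), q(0.28)) ≈ (-0.3932, 1.4648)

-0.3932, 1.4648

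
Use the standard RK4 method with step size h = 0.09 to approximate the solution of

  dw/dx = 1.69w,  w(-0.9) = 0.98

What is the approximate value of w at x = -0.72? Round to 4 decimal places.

RK4: k1 = f(x_n, w_n); k2 = f(x_n + h/2, w_n + (h/2)·k1); k3 = f(x_n + h/2, w_n + (h/2)·k2); k4 = f(x_n + h, w_n + h·k3); w_{n+1} = w_n + (h/6)·(k1 + 2k2 + 2k3 + k4).
x=-0.900000, w=0.980000:
  k1 = f(-0.900000, 0.980000) = 1.656200
  k2 = f(-0.855000, 1.054529) = 1.782154
  k3 = f(-0.855000, 1.060197) = 1.791733
  k4 = f(-0.810000, 1.141256) = 1.928723
  w ← 0.980000 + (0.09/6)·(k1 + 2k2 + 2k3 + k4) = 1.140990
x=-0.810000, w=1.140990:
  k1 = f(-0.810000, 1.140990) = 1.928274
  k2 = f(-0.765000, 1.227763) = 2.074919
  k3 = f(-0.765000, 1.234362) = 2.086071
  k4 = f(-0.720000, 1.328737) = 2.245565
  w ← 1.140990 + (0.09/6)·(k1 + 2k2 + 2k3 + k4) = 1.328428
w(-0.72) ≈ 1.3284

1.3284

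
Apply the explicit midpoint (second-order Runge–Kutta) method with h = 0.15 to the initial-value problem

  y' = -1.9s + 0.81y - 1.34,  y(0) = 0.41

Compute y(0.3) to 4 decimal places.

Midpoint: k1 = f(s_n, y_n); k2 = f(s_n + h/2, y_n + (h/2)·k1); y_{n+1} = y_n + h·k2.
s=0.000000, y=0.410000:
  k1 = f(0.000000, 0.410000) = -1.007900
  k2 = f(0.075000, 0.334407) = -1.211630
  y ← 0.410000 + 0.15·(-1.211630) = 0.228256
s=0.150000, y=0.228256:
  k1 = f(0.150000, 0.228256) = -1.440113
  k2 = f(0.225000, 0.120247) = -1.670100
  y ← 0.228256 + 0.15·(-1.670100) = -0.022259
y(0.3) ≈ -0.0223

-0.0223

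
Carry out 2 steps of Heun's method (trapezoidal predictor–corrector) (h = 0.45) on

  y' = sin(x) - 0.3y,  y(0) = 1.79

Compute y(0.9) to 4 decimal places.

Heun: k1 = f(x_n, y_n); k2 = f(x_n + h, y_n + h·k1); y_{n+1} = y_n + (h/2)·(k1 + k2).
x=0.000000, y=1.790000:
  k1 = f(0.000000, 1.790000) = -0.537000
  k2 = f(0.450000, 1.548350) = -0.029539
  y ← 1.790000 + (0.45/2)·(-0.537000 + (-0.029539)) = 1.662529
x=0.450000, y=1.662529:
  k1 = f(0.450000, 1.662529) = -0.063793
  k2 = f(0.900000, 1.633822) = 0.293180
  y ← 1.662529 + (0.45/2)·(-0.063793 + 0.293180) = 1.714141
y(0.9) ≈ 1.7141

1.7141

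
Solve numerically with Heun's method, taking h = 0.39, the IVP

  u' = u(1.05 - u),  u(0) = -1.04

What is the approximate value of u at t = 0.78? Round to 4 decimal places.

-12.8707

Heun: k1 = f(t_n, u_n); k2 = f(t_n + h, u_n + h·k1); u_{n+1} = u_n + (h/2)·(k1 + k2).
t=0.000000, u=-1.040000:
  k1 = f(0.000000, -1.040000) = -2.173600
  k2 = f(0.390000, -1.887704) = -5.545516
  u ← -1.040000 + (0.39/2)·(-2.173600 + (-5.545516)) = -2.545228
t=0.390000, u=-2.545228:
  k1 = f(0.390000, -2.545228) = -9.150672
  k2 = f(0.780000, -6.113990) = -43.800559
  u ← -2.545228 + (0.39/2)·(-9.150672 + (-43.800559)) = -12.870718
u(0.78) ≈ -12.8707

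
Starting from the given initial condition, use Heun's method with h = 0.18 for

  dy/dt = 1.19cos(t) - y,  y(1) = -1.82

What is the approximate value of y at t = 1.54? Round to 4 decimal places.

-0.9341

Heun: k1 = f(t_n, y_n); k2 = f(t_n + h, y_n + h·k1); y_{n+1} = y_n + (h/2)·(k1 + k2).
t=1.000000, y=-1.820000:
  k1 = f(1.000000, -1.820000) = 2.462960
  k2 = f(1.180000, -1.376667) = 1.829968
  y ← -1.820000 + (0.18/2)·(2.462960 + 1.829968) = -1.433637
t=1.180000, y=-1.433637:
  k1 = f(1.180000, -1.433637) = 1.886937
  k2 = f(1.360000, -1.093988) = 1.342982
  y ← -1.433637 + (0.18/2)·(1.886937 + 1.342982) = -1.142944
t=1.360000, y=-1.142944:
  k1 = f(1.360000, -1.142944) = 1.391938
  k2 = f(1.540000, -0.892395) = 0.929037
  y ← -1.142944 + (0.18/2)·(1.391938 + 0.929037) = -0.934056
y(1.54) ≈ -0.9341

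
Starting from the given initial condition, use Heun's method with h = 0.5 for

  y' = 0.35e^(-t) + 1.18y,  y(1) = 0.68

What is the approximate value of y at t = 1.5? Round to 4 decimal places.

1.2703

Heun: k1 = f(t_n, y_n); k2 = f(t_n + h, y_n + h·k1); y_{n+1} = y_n + (h/2)·(k1 + k2).
t=1.000000, y=0.680000:
  k1 = f(1.000000, 0.680000) = 0.931158
  k2 = f(1.500000, 1.145579) = 1.429879
  y ← 0.680000 + (0.5/2)·(0.931158 + 1.429879) = 1.270259
y(1.5) ≈ 1.2703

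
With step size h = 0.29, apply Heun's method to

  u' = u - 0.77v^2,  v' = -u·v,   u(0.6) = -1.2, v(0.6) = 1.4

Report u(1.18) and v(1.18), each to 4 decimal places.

Heun on (u,v): k1 = f(x_n, state_n); k2 = f(x_n + h, state_n + h·k1); state_{n+1} = state_n + (h/2)·(k1 + k2).
0.600000: (-1.200000, 1.400000)
  k1 = (-2.709200, 1.680000)
  predictor → (-1.985668, 1.887200)
  k2 = (-4.728041, 3.747353)
  → (-2.278400, 2.186966)
0.890000: (-2.278400, 2.186966)
  k1 = (-5.961172, 4.982784)
  predictor → (-4.007140, 3.631973)
  k2 = (-14.164388, 14.553825)
  → (-5.196606, 5.019774)
(u(1.18), v(1.18)) ≈ (-5.1966, 5.0198)

-5.1966, 5.0198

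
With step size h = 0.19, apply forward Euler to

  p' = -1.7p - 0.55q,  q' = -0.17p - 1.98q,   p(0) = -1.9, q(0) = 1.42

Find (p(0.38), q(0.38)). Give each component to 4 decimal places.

Euler on (p,q): p_{n+1} = p_n + h·p', q_{n+1} = q_n + h·q'.
0.000000: (-1.900000, 1.420000); f=(2.449000, -2.488600) → (-1.434690, 0.947166)
0.190000: (-1.434690, 0.947166); f=(1.918032, -1.631491) → (-1.070264, 0.637183)
(p(0.38), q(0.38)) ≈ (-1.0703, 0.6372)

-1.0703, 0.6372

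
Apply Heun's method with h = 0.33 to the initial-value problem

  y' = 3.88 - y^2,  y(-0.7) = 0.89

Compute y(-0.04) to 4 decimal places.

Heun: k1 = f(x_n, y_n); k2 = f(x_n + h, y_n + h·k1); y_{n+1} = y_n + (h/2)·(k1 + k2).
x=-0.700000, y=0.890000:
  k1 = f(-0.700000, 0.890000) = 3.087900
  k2 = f(-0.370000, 1.909007) = 0.235692
  y ← 0.890000 + (0.33/2)·(3.087900 + 0.235692) = 1.438393
x=-0.370000, y=1.438393:
  k1 = f(-0.370000, 1.438393) = 1.811026
  k2 = f(-0.040000, 2.036031) = -0.265424
  y ← 1.438393 + (0.33/2)·(1.811026 + (-0.265424)) = 1.693417
y(-0.04) ≈ 1.6934

1.6934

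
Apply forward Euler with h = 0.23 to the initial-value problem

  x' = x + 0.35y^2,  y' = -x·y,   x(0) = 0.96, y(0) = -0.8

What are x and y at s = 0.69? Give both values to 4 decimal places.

1.9189, -0.2877

Euler on (x,y): x_{n+1} = x_n + h·x', y_{n+1} = y_n + h·y'.
0.000000: (0.960000, -0.800000); f=(1.184000, 0.768000) → (1.232320, -0.623360)
0.230000: (1.232320, -0.623360); f=(1.368322, 0.768179) → (1.547034, -0.446679)
0.460000: (1.547034, -0.446679); f=(1.616867, 0.691027) → (1.918913, -0.287743)
(x(0.69), y(0.69)) ≈ (1.9189, -0.2877)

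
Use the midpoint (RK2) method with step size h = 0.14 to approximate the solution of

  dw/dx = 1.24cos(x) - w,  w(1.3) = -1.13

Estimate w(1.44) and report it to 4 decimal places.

Midpoint: k1 = f(x_n, w_n); k2 = f(x_n + h/2, w_n + (h/2)·k1); w_{n+1} = w_n + h·k2.
x=1.300000, w=-1.130000:
  k1 = f(1.300000, -1.130000) = 1.461699
  k2 = f(1.370000, -1.027681) = 1.274999
  w ← -1.130000 + 0.14·1.274999 = -0.951500
w(1.44) ≈ -0.9515

-0.9515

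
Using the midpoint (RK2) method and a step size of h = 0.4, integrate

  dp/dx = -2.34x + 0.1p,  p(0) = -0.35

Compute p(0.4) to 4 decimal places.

-0.5515

Midpoint: k1 = f(x_n, p_n); k2 = f(x_n + h/2, p_n + (h/2)·k1); p_{n+1} = p_n + h·k2.
x=0.000000, p=-0.350000:
  k1 = f(0.000000, -0.350000) = -0.035000
  k2 = f(0.200000, -0.357000) = -0.503700
  p ← -0.350000 + 0.4·(-0.503700) = -0.551480
p(0.4) ≈ -0.5515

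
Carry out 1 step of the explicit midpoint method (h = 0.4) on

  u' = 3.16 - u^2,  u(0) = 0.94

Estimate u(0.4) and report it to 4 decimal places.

1.4253

Midpoint: k1 = f(s_n, u_n); k2 = f(s_n + h/2, u_n + (h/2)·k1); u_{n+1} = u_n + h·k2.
s=0.000000, u=0.940000:
  k1 = f(0.000000, 0.940000) = 2.276400
  k2 = f(0.200000, 1.395280) = 1.213194
  u ← 0.940000 + 0.4·1.213194 = 1.425277
u(0.4) ≈ 1.4253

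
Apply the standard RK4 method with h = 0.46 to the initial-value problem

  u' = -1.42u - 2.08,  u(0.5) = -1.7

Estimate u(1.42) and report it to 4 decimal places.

-1.5287

RK4: k1 = f(x_n, u_n); k2 = f(x_n + h/2, u_n + (h/2)·k1); k3 = f(x_n + h/2, u_n + (h/2)·k2); k4 = f(x_n + h, u_n + h·k3); u_{n+1} = u_n + (h/6)·(k1 + 2k2 + 2k3 + k4).
x=0.500000, u=-1.700000:
  k1 = f(0.500000, -1.700000) = 0.334000
  k2 = f(0.730000, -1.623180) = 0.224916
  k3 = f(0.730000, -1.648269) = 0.260543
  k4 = f(0.960000, -1.580150) = 0.163814
  u ← -1.700000 + (0.46/6)·(k1 + 2k2 + 2k3 + k4) = -1.587397
x=0.960000, u=-1.587397:
  k1 = f(0.960000, -1.587397) = 0.174104
  k2 = f(1.190000, -1.547353) = 0.117242
  k3 = f(1.190000, -1.560432) = 0.135813
  k4 = f(1.420000, -1.524923) = 0.085391
  u ← -1.587397 + (0.46/6)·(k1 + 2k2 + 2k3 + k4) = -1.528701
u(1.42) ≈ -1.5287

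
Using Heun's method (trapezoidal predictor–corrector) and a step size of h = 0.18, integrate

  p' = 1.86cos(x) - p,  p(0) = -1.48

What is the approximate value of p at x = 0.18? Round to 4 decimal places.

Heun: k1 = f(x_n, p_n); k2 = f(x_n + h, p_n + h·k1); p_{n+1} = p_n + (h/2)·(k1 + k2).
x=0.000000, p=-1.480000:
  k1 = f(0.000000, -1.480000) = 3.340000
  k2 = f(0.180000, -0.878800) = 2.708749
  p ← -1.480000 + (0.18/2)·(3.340000 + 2.708749) = -0.935613
p(0.18) ≈ -0.9356

-0.9356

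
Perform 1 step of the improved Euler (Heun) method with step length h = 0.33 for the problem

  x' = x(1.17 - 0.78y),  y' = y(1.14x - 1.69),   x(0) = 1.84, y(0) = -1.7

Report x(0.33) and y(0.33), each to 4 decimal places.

Heun on (x,y): k1 = f(t_n, state_n); k2 = f(t_n + h, state_n + h·k1); state_{n+1} = state_n + (h/2)·(k1 + k2).
0.000000: (1.840000, -1.700000)
  k1 = (4.592640, -0.692920)
  predictor → (3.355571, -1.928664)
  k2 = (8.973997, -4.118374)
  → (4.078495, -2.493864)
(x(0.33), y(0.33)) ≈ (4.0785, -2.4939)

4.0785, -2.4939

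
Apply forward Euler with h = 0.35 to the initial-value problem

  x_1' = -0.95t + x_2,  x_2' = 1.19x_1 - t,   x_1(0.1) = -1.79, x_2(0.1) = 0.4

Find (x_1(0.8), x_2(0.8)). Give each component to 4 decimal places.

-1.9661, -1.2391

Euler on (x_1,x_2): x_1_{n+1} = x_1_n + h·x_1', x_2_{n+1} = x_2_n + h·x_2'.
0.100000: (-1.790000, 0.400000); f=(0.305000, -2.230100) → (-1.683250, -0.380535)
0.450000: (-1.683250, -0.380535); f=(-0.808035, -2.453068) → (-1.966062, -1.239109)
(x_1(0.8), x_2(0.8)) ≈ (-1.9661, -1.2391)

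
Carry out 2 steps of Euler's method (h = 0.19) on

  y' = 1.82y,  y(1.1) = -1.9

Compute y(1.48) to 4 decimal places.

Euler: y_{n+1} = y_n + h·f(t_n, y_n).
t=1.100000, y=-1.900000: f=-3.458000 → y ← -1.900000 + 0.19·(-3.458000) = -2.557020
t=1.290000, y=-2.557020: f=-4.653776 → y ← -2.557020 + 0.19·(-4.653776) = -3.441238
y(1.48) ≈ -3.4412

-3.4412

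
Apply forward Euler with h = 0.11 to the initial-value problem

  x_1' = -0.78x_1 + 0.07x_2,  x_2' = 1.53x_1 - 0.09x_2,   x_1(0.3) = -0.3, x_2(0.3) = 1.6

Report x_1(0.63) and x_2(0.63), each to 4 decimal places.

-0.1968, 1.4215

Euler on (x_1,x_2): x_1_{n+1} = x_1_n + h·x_1', x_2_{n+1} = x_2_n + h·x_2'.
0.300000: (-0.300000, 1.600000); f=(0.346000, -0.603000) → (-0.261940, 1.533670)
0.410000: (-0.261940, 1.533670); f=(0.311670, -0.538798) → (-0.227656, 1.474402)
0.520000: (-0.227656, 1.474402); f=(0.280780, -0.481010) → (-0.196770, 1.421491)
(x_1(0.63), x_2(0.63)) ≈ (-0.1968, 1.4215)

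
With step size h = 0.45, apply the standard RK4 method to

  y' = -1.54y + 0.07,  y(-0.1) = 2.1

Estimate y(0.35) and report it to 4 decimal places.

RK4: k1 = f(t_n, y_n); k2 = f(t_n + h/2, y_n + (h/2)·k1); k3 = f(t_n + h/2, y_n + (h/2)·k2); k4 = f(t_n + h, y_n + h·k3); y_{n+1} = y_n + (h/6)·(k1 + 2k2 + 2k3 + k4).
t=-0.100000, y=2.100000:
  k1 = f(-0.100000, 2.100000) = -3.164000
  k2 = f(0.125000, 1.388100) = -2.067674
  k3 = f(0.125000, 1.634773) = -2.447551
  k4 = f(0.350000, 0.998602) = -1.467847
  y ← 2.100000 + (0.45/6)·(k1 + 2k2 + 2k3 + k4) = 1.075328
y(0.35) ≈ 1.0753

1.0753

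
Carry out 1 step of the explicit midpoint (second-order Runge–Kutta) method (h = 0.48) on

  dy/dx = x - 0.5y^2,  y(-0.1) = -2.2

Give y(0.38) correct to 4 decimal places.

Midpoint: k1 = f(x_n, y_n); k2 = f(x_n + h/2, y_n + (h/2)·k1); y_{n+1} = y_n + h·k2.
x=-0.100000, y=-2.200000:
  k1 = f(-0.100000, -2.200000) = -2.520000
  k2 = f(0.140000, -2.804800) = -3.793452
  y ← -2.200000 + 0.48·(-3.793452) = -4.020857
y(0.38) ≈ -4.0209

-4.0209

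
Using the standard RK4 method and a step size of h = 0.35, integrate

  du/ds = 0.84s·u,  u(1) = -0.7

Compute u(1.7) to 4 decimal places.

RK4: k1 = f(s_n, u_n); k2 = f(s_n + h/2, u_n + (h/2)·k1); k3 = f(s_n + h/2, u_n + (h/2)·k2); k4 = f(s_n + h, u_n + h·k3); u_{n+1} = u_n + (h/6)·(k1 + 2k2 + 2k3 + k4).
s=1.000000, u=-0.700000:
  k1 = f(1.000000, -0.700000) = -0.588000
  k2 = f(1.175000, -0.802900) = -0.792462
  k3 = f(1.175000, -0.838681) = -0.827778
  k4 = f(1.350000, -0.989722) = -1.122345
  u ← -0.700000 + (0.35/6)·(k1 + 2k2 + 2k3 + k4) = -0.988798
s=1.350000, u=-0.988798:
  k1 = f(1.350000, -0.988798) = -1.121297
  k2 = f(1.525000, -1.185025) = -1.518017
  k3 = f(1.525000, -1.254451) = -1.606952
  k4 = f(1.700000, -1.551231) = -2.215158
  u ← -0.988798 + (0.35/6)·(k1 + 2k2 + 2k3 + k4) = -1.548004
u(1.7) ≈ -1.5480

-1.5480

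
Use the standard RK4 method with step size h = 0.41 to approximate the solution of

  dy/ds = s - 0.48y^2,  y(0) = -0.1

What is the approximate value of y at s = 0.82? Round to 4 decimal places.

RK4: k1 = f(s_n, y_n); k2 = f(s_n + h/2, y_n + (h/2)·k1); k3 = f(s_n + h/2, y_n + (h/2)·k2); k4 = f(s_n + h, y_n + h·k3); y_{n+1} = y_n + (h/6)·(k1 + 2k2 + 2k3 + k4).
s=0.000000, y=-0.100000:
  k1 = f(0.000000, -0.100000) = -0.004800
  k2 = f(0.205000, -0.100984) = 0.200105
  k3 = f(0.205000, -0.058978) = 0.203330
  k4 = f(0.410000, -0.016635) = 0.409867
  y ← -0.100000 + (0.41/6)·(k1 + 2k2 + 2k3 + k4) = -0.017184
s=0.410000, y=-0.017184:
  k1 = f(0.410000, -0.017184) = 0.409858
  k2 = f(0.615000, 0.066837) = 0.612856
  k3 = f(0.615000, 0.108451) = 0.609354
  k4 = f(0.820000, 0.232651) = 0.794019
  y ← -0.017184 + (0.41/6)·(k1 + 2k2 + 2k3 + k4) = 0.232116
y(0.82) ≈ 0.2321

0.2321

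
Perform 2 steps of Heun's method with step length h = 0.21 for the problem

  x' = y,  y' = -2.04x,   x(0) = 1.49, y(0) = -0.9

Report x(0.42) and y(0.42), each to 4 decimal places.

0.8639, -1.9591

Heun on (x,y): k1 = f(t_n, state_n); k2 = f(t_n + h, state_n + h·k1); state_{n+1} = state_n + (h/2)·(k1 + k2).
0.000000: (1.490000, -0.900000)
  k1 = (-0.900000, -3.039600)
  predictor → (1.301000, -1.538316)
  k2 = (-1.538316, -2.654040)
  → (1.233977, -1.497832)
0.210000: (1.233977, -1.497832)
  k1 = (-1.497832, -2.517313)
  predictor → (0.919432, -2.026468)
  k2 = (-2.026468, -1.875641)
  → (0.863925, -1.959092)
(x(0.42), y(0.42)) ≈ (0.8639, -1.9591)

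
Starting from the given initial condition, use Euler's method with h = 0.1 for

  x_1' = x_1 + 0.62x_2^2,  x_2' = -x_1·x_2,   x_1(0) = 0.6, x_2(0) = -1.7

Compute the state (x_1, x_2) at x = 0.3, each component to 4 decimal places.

1.3224, -1.3056

Euler on (x_1,x_2): x_1_{n+1} = x_1_n + h·x_1', x_2_{n+1} = x_2_n + h·x_2'.
0.000000: (0.600000, -1.700000); f=(2.391800, 1.020000) → (0.839180, -1.598000)
0.100000: (0.839180, -1.598000); f=(2.422414, 1.341010) → (1.081421, -1.463899)
0.200000: (1.081421, -1.463899); f=(2.410082, 1.583092) → (1.322430, -1.305590)
(x_1(0.3), x_2(0.3)) ≈ (1.3224, -1.3056)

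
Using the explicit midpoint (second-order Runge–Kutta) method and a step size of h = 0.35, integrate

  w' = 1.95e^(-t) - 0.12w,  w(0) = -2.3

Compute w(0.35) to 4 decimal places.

Midpoint: k1 = f(t_n, w_n); k2 = f(t_n + h/2, w_n + (h/2)·k1); w_{n+1} = w_n + h·k2.
t=0.000000, w=-2.300000:
  k1 = f(0.000000, -2.300000) = 2.226000
  k2 = f(0.175000, -1.910450) = 1.866195
  w ← -2.300000 + 0.35·1.866195 = -1.646832
w(0.35) ≈ -1.6468

-1.6468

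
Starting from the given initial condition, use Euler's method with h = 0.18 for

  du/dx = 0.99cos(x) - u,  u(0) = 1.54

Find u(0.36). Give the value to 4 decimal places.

Euler: u_{n+1} = u_n + h·f(x_n, u_n).
x=0.000000, u=1.540000: f=-0.550000 → u ← 1.540000 + 0.18·(-0.550000) = 1.441000
x=0.180000, u=1.441000: f=-0.466995 → u ← 1.441000 + 0.18·(-0.466995) = 1.356941
u(0.36) ≈ 1.3569

1.3569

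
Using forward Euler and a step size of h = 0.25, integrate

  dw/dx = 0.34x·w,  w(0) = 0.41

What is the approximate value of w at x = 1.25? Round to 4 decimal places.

0.5038

Euler: w_{n+1} = w_n + h·f(x_n, w_n).
x=0.000000, w=0.410000: f=0.000000 → w ← 0.410000 + 0.25·0.000000 = 0.410000
x=0.250000, w=0.410000: f=0.034850 → w ← 0.410000 + 0.25·0.034850 = 0.418712
x=0.500000, w=0.418712: f=0.071181 → w ← 0.418712 + 0.25·0.071181 = 0.436508
x=0.750000, w=0.436508: f=0.111309 → w ← 0.436508 + 0.25·0.111309 = 0.464335
x=1.000000, w=0.464335: f=0.157874 → w ← 0.464335 + 0.25·0.157874 = 0.503804
w(1.25) ≈ 0.5038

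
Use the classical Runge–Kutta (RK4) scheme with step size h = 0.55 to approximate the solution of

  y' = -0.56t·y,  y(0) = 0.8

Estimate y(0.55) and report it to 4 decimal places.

0.7350

RK4: k1 = f(t_n, y_n); k2 = f(t_n + h/2, y_n + (h/2)·k1); k3 = f(t_n + h/2, y_n + (h/2)·k2); k4 = f(t_n + h, y_n + h·k3); y_{n+1} = y_n + (h/6)·(k1 + 2k2 + 2k3 + k4).
t=0.000000, y=0.800000:
  k1 = f(0.000000, 0.800000) = 0.000000
  k2 = f(0.275000, 0.800000) = -0.123200
  k3 = f(0.275000, 0.766120) = -0.117982
  k4 = f(0.550000, 0.735110) = -0.226414
  y ← 0.800000 + (0.55/6)·(k1 + 2k2 + 2k3 + k4) = 0.735029
y(0.55) ≈ 0.7350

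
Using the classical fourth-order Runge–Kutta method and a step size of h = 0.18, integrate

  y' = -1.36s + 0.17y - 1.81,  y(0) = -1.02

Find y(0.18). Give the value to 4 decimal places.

RK4: k1 = f(s_n, y_n); k2 = f(s_n + h/2, y_n + (h/2)·k1); k3 = f(s_n + h/2, y_n + (h/2)·k2); k4 = f(s_n + h, y_n + h·k3); y_{n+1} = y_n + (h/6)·(k1 + 2k2 + 2k3 + k4).
s=0.000000, y=-1.020000:
  k1 = f(0.000000, -1.020000) = -1.983400
  k2 = f(0.090000, -1.198506) = -2.136146
  k3 = f(0.090000, -1.212253) = -2.138483
  k4 = f(0.180000, -1.404927) = -2.293638
  y ← -1.020000 + (0.18/6)·(k1 + 2k2 + 2k3 + k4) = -1.404789
y(0.18) ≈ -1.4048

-1.4048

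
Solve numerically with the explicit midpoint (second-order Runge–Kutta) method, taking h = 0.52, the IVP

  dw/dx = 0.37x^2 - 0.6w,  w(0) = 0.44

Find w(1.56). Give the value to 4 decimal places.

Midpoint: k1 = f(x_n, w_n); k2 = f(x_n + h/2, w_n + (h/2)·k1); w_{n+1} = w_n + h·k2.
x=0.000000, w=0.440000:
  k1 = f(0.000000, 0.440000) = -0.264000
  k2 = f(0.260000, 0.371360) = -0.197804
  w ← 0.440000 + 0.52·(-0.197804) = 0.337142
x=0.520000, w=0.337142:
  k1 = f(0.520000, 0.337142) = -0.102237
  k2 = f(0.780000, 0.310560) = 0.038772
  w ← 0.337142 + 0.52·0.038772 = 0.357303
x=1.040000, w=0.357303:
  k1 = f(1.040000, 0.357303) = 0.185810
  k2 = f(1.300000, 0.405614) = 0.381932
  w ← 0.357303 + 0.52·0.381932 = 0.555908
w(1.56) ≈ 0.5559

0.5559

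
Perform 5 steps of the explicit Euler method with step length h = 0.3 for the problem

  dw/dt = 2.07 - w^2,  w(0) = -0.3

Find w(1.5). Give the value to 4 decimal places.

1.4342

Euler: w_{n+1} = w_n + h·f(t_n, w_n).
t=0.000000, w=-0.300000: f=1.980000 → w ← -0.300000 + 0.3·1.980000 = 0.294000
t=0.300000, w=0.294000: f=1.983564 → w ← 0.294000 + 0.3·1.983564 = 0.889069
t=0.600000, w=0.889069: f=1.279556 → w ← 0.889069 + 0.3·1.279556 = 1.272936
t=0.900000, w=1.272936: f=0.449634 → w ← 1.272936 + 0.3·0.449634 = 1.407826
t=1.200000, w=1.407826: f=0.088025 → w ← 1.407826 + 0.3·0.088025 = 1.434234
w(1.5) ≈ 1.4342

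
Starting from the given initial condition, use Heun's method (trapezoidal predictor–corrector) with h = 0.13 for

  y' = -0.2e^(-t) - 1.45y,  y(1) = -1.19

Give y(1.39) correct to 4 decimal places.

-0.6963

Heun: k1 = f(t_n, y_n); k2 = f(t_n + h, y_n + h·k1); y_{n+1} = y_n + (h/2)·(k1 + k2).
t=1.000000, y=-1.190000:
  k1 = f(1.000000, -1.190000) = 1.651924
  k2 = f(1.130000, -0.975250) = 1.349506
  y ← -1.190000 + (0.13/2)·(1.651924 + 1.349506) = -0.994907
t=1.130000, y=-0.994907:
  k1 = f(1.130000, -0.994907) = 1.378009
  k2 = f(1.260000, -0.815766) = 1.126130
  y ← -0.994907 + (0.13/2)·(1.378009 + 1.126130) = -0.832138
t=1.260000, y=-0.832138:
  k1 = f(1.260000, -0.832138) = 1.149869
  k2 = f(1.390000, -0.682655) = 0.940035
  y ← -0.832138 + (0.13/2)·(1.149869 + 0.940035) = -0.696294
y(1.39) ≈ -0.6963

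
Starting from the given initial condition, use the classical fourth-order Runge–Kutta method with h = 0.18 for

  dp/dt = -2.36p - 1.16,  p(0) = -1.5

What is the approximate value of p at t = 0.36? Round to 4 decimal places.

-0.9229

RK4: k1 = f(t_n, p_n); k2 = f(t_n + h/2, p_n + (h/2)·k1); k3 = f(t_n + h/2, p_n + (h/2)·k2); k4 = f(t_n + h, p_n + h·k3); p_{n+1} = p_n + (h/6)·(k1 + 2k2 + 2k3 + k4).
t=0.000000, p=-1.500000:
  k1 = f(0.000000, -1.500000) = 2.380000
  k2 = f(0.090000, -1.285800) = 1.874488
  k3 = f(0.090000, -1.331296) = 1.981859
  k4 = f(0.180000, -1.143265) = 1.538106
  p ← -1.500000 + (0.18/6)·(k1 + 2k2 + 2k3 + k4) = -1.151076
t=0.180000, p=-1.151076:
  k1 = f(0.180000, -1.151076) = 1.556539
  k2 = f(0.270000, -1.010987) = 1.225930
  k3 = f(0.270000, -1.040742) = 1.296152
  k4 = f(0.360000, -0.917769) = 1.005934
  p ← -1.151076 + (0.18/6)·(k1 + 2k2 + 2k3 + k4) = -0.922877
p(0.36) ≈ -0.9229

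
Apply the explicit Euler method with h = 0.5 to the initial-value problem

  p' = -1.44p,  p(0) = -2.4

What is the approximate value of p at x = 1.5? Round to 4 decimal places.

Euler: p_{n+1} = p_n + h·f(x_n, p_n).
x=0.000000, p=-2.400000: f=3.456000 → p ← -2.400000 + 0.5·3.456000 = -0.672000
x=0.500000, p=-0.672000: f=0.967680 → p ← -0.672000 + 0.5·0.967680 = -0.188160
x=1.000000, p=-0.188160: f=0.270950 → p ← -0.188160 + 0.5·0.270950 = -0.052685
p(1.5) ≈ -0.0527

-0.0527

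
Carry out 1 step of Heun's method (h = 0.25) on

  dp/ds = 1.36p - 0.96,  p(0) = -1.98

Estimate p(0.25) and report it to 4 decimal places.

-3.0484

Heun: k1 = f(s_n, p_n); k2 = f(s_n + h, p_n + h·k1); p_{n+1} = p_n + (h/2)·(k1 + k2).
s=0.000000, p=-1.980000:
  k1 = f(0.000000, -1.980000) = -3.652800
  k2 = f(0.250000, -2.893200) = -4.894752
  p ← -1.980000 + (0.25/2)·(-3.652800 + (-4.894752)) = -3.048444
p(0.25) ≈ -3.0484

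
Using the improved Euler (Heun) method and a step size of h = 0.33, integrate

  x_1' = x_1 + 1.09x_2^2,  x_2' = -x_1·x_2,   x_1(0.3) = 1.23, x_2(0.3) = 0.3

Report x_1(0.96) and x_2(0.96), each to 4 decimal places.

Heun on (x_1,x_2): k1 = f(s_n, state_n); k2 = f(s_n + h, state_n + h·k1); state_{n+1} = state_n + (h/2)·(k1 + k2).
0.300000: (1.230000, 0.300000)
  k1 = (1.328100, -0.369000)
  predictor → (1.668273, 0.178230)
  k2 = (1.702898, -0.297336)
  → (1.730115, 0.190055)
0.630000: (1.730115, 0.190055)
  k1 = (1.769486, -0.328816)
  predictor → (2.314045, 0.081545)
  k2 = (2.321293, -0.188699)
  → (2.405093, 0.104664)
(x_1(0.96), x_2(0.96)) ≈ (2.4051, 0.1047)

2.4051, 0.1047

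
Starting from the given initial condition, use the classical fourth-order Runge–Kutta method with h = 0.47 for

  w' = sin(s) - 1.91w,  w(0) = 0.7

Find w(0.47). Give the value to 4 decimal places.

0.3712

RK4: k1 = f(s_n, w_n); k2 = f(s_n + h/2, w_n + (h/2)·k1); k3 = f(s_n + h/2, w_n + (h/2)·k2); k4 = f(s_n + h, w_n + h·k3); w_{n+1} = w_n + (h/6)·(k1 + 2k2 + 2k3 + k4).
s=0.000000, w=0.700000:
  k1 = f(0.000000, 0.700000) = -1.337000
  k2 = f(0.235000, 0.385805) = -0.504045
  k3 = f(0.235000, 0.581550) = -0.877917
  k4 = f(0.470000, 0.287379) = -0.096008
  w ← 0.700000 + (0.47/6)·(k1 + 2k2 + 2k3 + k4) = 0.371240
w(0.47) ≈ 0.3712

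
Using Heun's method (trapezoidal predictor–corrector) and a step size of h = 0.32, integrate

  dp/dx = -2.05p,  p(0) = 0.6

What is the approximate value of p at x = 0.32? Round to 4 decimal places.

Heun: k1 = f(x_n, p_n); k2 = f(x_n + h, p_n + h·k1); p_{n+1} = p_n + (h/2)·(k1 + k2).
x=0.000000, p=0.600000:
  k1 = f(0.000000, 0.600000) = -1.230000
  k2 = f(0.320000, 0.206400) = -0.423120
  p ← 0.600000 + (0.32/2)·(-1.230000 + (-0.423120)) = 0.335501
p(0.32) ≈ 0.3355

0.3355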